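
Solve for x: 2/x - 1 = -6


Subtract -1 from both sides: 2/x = -5
Multiply both sides by x: 2 = -5 * x
Divide by -5: x = -2/5

x = -2/5


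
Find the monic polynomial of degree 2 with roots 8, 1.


A monic polynomial with roots 8, 1 is:
p(x) = (x - 8)(x - 1)
After multiplying by (x - 8): x - 8
After multiplying by (x - 1): x^2 - 9x + 8

x^2 - 9x + 8


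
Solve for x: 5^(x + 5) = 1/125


Express both sides with the same base.
1/125 = 5^(-3)
Since the bases match, equate exponents: x + 5 = -3
So x = -3 - (5) = -8

x = -8


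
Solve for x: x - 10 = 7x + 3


Starting with: x - 10 = 7x + 3
Move all x terms to left: (1 - 7)x = 3 + 10
Simplify: -6x = 13
Divide both sides by -6: x = -13/6

x = -13/6


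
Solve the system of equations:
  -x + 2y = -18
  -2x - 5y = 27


Using Cramer's rule:
Determinant D = (-1)(-5) - (-2)(2) = 5 + 4 = 9
Dx = (-18)(-5) - (27)(2) = 90 - 54 = 36
Dy = (-1)(27) - (-2)(-18) = -27 - 36 = -63
x = Dx/D = 36/9 = 4
y = Dy/D = -63/9 = -7

x = 4, y = -7


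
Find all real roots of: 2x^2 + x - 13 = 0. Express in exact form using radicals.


Using the quadratic formula: x = (-b ± sqrt(b^2 - 4ac)) / (2a)
Here a = 2, b = 1, c = -13
Discriminant = b^2 - 4ac = 1^2 - 4(2)(-13) = 1 + 104 = 105
Since discriminant = 105 > 0, there are two real roots.
x = (-1 ± sqrt(105)) / 4
Numerically: x ≈ 2.3117 or x ≈ -2.8117

x = (-1 + sqrt(105)) / 4 or x = (-1 - sqrt(105)) / 4


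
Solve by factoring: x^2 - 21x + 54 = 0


We need two numbers that multiply to 54 and add to -21.
Those numbers are -18 and -3 (since (-18) * (-3) = 54 and (-18) + (-3) = -21).
So x^2 - 21x + 54 = (x - 18)(x - 3) = 0
Setting each factor to zero: x = 18 or x = 3

x = 3, x = 18


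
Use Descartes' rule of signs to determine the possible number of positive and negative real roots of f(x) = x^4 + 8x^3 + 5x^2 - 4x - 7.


Descartes' rule of signs:

For positive roots, count sign changes in f(x) = x^4 + 8x^3 + 5x^2 - 4x - 7:
Signs of coefficients: +, +, +, -, -
Number of sign changes: 1
Possible positive real roots: 1

For negative roots, examine f(-x) = x^4 - 8x^3 + 5x^2 + 4x - 7:
Signs of coefficients: +, -, +, +, -
Number of sign changes: 3
Possible negative real roots: 3, 1

Positive roots: 1; Negative roots: 3 or 1


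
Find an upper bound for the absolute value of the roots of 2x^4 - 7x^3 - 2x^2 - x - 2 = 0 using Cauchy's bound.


Cauchy's bound: all roots r satisfy |r| <= 1 + max(|a_i/a_n|) for i = 0,...,n-1
where a_n is the leading coefficient.

Coefficients: [2, -7, -2, -1, -2]
Leading coefficient a_n = 2
Ratios |a_i/a_n|: 7/2, 1, 1/2, 1
Maximum ratio: 7/2
Cauchy's bound: |r| <= 1 + 7/2 = 9/2

Upper bound = 9/2


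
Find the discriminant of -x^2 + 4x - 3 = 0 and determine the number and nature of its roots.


For ax^2 + bx + c = 0, discriminant D = b^2 - 4ac
Here a = -1, b = 4, c = -3
D = (4)^2 - 4(-1)(-3) = 16 - 12 = 4

D = 4 > 0 and is a perfect square (sqrt = 2)
The equation has 2 distinct real rational roots.

Discriminant = 4, 2 distinct real rational roots


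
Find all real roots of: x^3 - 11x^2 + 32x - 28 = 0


Let p(x) = x^3 - 11x^2 + 32x - 28. By the rational root theorem (leading coefficient 1), any rational root is an integer divisor of 28: try ±1, ±2, ... in turn.
Test x = 1: value = -6 ≠ 0.
Test x = -1: value = -72 ≠ 0.
Test x = 2: value = 0 ✓, so (x - 2) is a factor.
Synthetic division by (x - 2): bring down 1; 1(2) - 11 = -9; (-9)(2) + 32 = 14; 14(2) - 28 = 0 → quotient x^2 - 9x + 14, remainder 0.
Solve the quadratic x^2 - 9x + 14 = 0: discriminant = (-9)^2 - 4(1)(14) = 81 - 56 = 25.
sqrt(25) = 5, so x = (9 ± 5)/2: x = 7 or x = 2.

x = 2 (multiplicity 2), x = 7


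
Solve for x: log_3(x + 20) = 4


Convert to exponential form: x + 20 = 3^4 = 81
x = 81 - 20 = 61
Check: log_3(61 + 20) = log_3(81) = log_3(81) = 4 ✓

x = 61


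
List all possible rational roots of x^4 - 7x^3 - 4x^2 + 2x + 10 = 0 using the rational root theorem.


Rational root theorem: possible roots are ±p/q where:
  p divides the constant term (10): p ∈ {1, 2, 5, 10}
  q divides the leading coefficient (1): q ∈ {1}

All possible rational roots: -10, -5, -2, -1, 1, 2, 5, 10

-10, -5, -2, -1, 1, 2, 5, 10


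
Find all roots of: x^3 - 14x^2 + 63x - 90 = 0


Let p(x) = x^3 - 14x^2 + 63x - 90. By the rational root theorem (leading coefficient 1), any rational root is an integer divisor of 90: try ±1, ±2, ... in turn.
Test x = 1: value = -40 ≠ 0.
Test x = -1: value = -168 ≠ 0.
Test x = 2: value = -12 ≠ 0.
Test x = -2: value = -280 ≠ 0.
Test x = 3: value = 0 ✓, so (x - 3) is a factor.
Synthetic division by (x - 3): bring down 1; 1(3) - 14 = -11; (-11)(3) + 63 = 30; 30(3) - 90 = 0 → quotient x^2 - 11x + 30, remainder 0.
Solve the quadratic x^2 - 11x + 30 = 0: discriminant = (-11)^2 - 4(1)(30) = 121 - 120 = 1.
sqrt(1) = 1, so x = (11 ± 1)/2: x = 6 or x = 5.
Collecting all roots found:

x = 3, x = 5, x = 6


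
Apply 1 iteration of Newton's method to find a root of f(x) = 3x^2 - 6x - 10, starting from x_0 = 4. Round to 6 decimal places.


Newton's method: x_(n+1) = x_n - f(x_n)/f'(x_n)
f(x) = 3x^2 - 6x - 10
f'(x) = 6x - 6

Iteration 1:
  f(4.000000) = 14.000000
  f'(4.000000) = 18.000000
  x_1 = 4.000000 - (14.000000)/(18.000000) = 3.222222

x_1 = 3.222222


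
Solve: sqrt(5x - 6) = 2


Square both sides: 5x - 6 = 2^2 = 4
5x = 4 + 6 = 10
x = 2
Check: sqrt(5*2 - 6) = sqrt(4) = 2 ✓

x = 2


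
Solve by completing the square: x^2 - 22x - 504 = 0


Start: x^2 - 22x - 504 = 0
Move constant: x^2 - 22x = 504
Half of -22 is -11, squared is 121
Add 121 to both sides: x^2 - 22x + 121 = 625
(x - 11)^2 = 625
x - 11 = ±25
x = 11 + 25 = 36 or x = 11 - 25 = -14

x = -14, x = 36


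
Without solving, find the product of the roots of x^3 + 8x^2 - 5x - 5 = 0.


By Vieta's formulas for x^3 + bx^2 + cx + d = 0:
  r1 + r2 + r3 = -b/a = -8
  r1*r2 + r1*r3 + r2*r3 = c/a = -5
  r1*r2*r3 = -d/a = 5


Product = 5


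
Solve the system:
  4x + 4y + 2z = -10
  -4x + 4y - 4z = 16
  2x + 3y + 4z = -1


Using Cramer's rule. Expand each determinant along the first row.
D  = 4*[4*4 - (-4)*3] - 4*[(-4)*4 - (-4)*2] + 2*[(-4)*3 - 4*2]
  = 4*(28) - 4*(-8) + 2*(-20) = 104
Dx = (-10)*[4*4 - (-4)*3] - 4*[16*4 - (-4)*(-1)] + 2*[16*3 - 4*(-1)]
  = (-10)*(28) - 4*(60) + 2*(52) = -416
Dy = 4*[16*4 - (-4)*(-1)] - (-10)*[(-4)*4 - (-4)*2] + 2*[(-4)*(-1) - 16*2]
  = 4*(60) - (-10)*(-8) + 2*(-28) = 104
Dz = 4*[4*(-1) - 16*3] - 4*[(-4)*(-1) - 16*2] + (-10)*[(-4)*3 - 4*2]
  = 4*(-52) - 4*(-28) + (-10)*(-20) = 104
x = Dx/D = -416/104 = -4, y = Dy/D = 104/104 = 1, z = Dz/D = 104/104 = 1
Check eq1: (4)(-4) + (4)(1) + (2)(1) = -10 = -10 ✓
Check eq2: (-4)(-4) + (4)(1) + (-4)(1) = 16 = 16 ✓
Check eq3: (2)(-4) + (3)(1) + (4)(1) = -1 = -1 ✓

x = -4, y = 1, z = 1


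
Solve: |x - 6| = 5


An absolute value equation |expr| = 5 gives two cases:
Case 1: x - 6 = 5
  x = 11, so x = 11
Case 2: x - 6 = -5
  x = 1, so x = 1

x = 1, x = 11


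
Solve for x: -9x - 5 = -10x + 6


Starting with: -9x - 5 = -10x + 6
Move all x terms to left: (-9 + 10)x = 6 + 5
Simplify: x = 11
Divide both sides by 1: x = 11

x = 11


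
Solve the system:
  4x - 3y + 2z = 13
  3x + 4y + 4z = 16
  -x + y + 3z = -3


Using Cramer's rule. Expand each determinant along the first row.
D  = 4*[4*3 - 4*1] - (-3)*[3*3 - 4*(-1)] + 2*[3*1 - 4*(-1)]
  = 4*(8) - (-3)*(13) + 2*(7) = 85
Dx = 13*[4*3 - 4*1] - (-3)*[16*3 - 4*(-3)] + 2*[16*1 - 4*(-3)]
  = 13*(8) - (-3)*(60) + 2*(28) = 340
Dy = 4*[16*3 - 4*(-3)] - 13*[3*3 - 4*(-1)] + 2*[3*(-3) - 16*(-1)]
  = 4*(60) - 13*(13) + 2*(7) = 85
Dz = 4*[4*(-3) - 16*1] - (-3)*[3*(-3) - 16*(-1)] + 13*[3*1 - 4*(-1)]
  = 4*(-28) - (-3)*(7) + 13*(7) = 0
x = Dx/D = 340/85 = 4, y = Dy/D = 85/85 = 1, z = Dz/D = 0/85 = 0
Check eq1: (4)(4) + (-3)(1) + (2)(0) = 13 = 13 ✓
Check eq2: (3)(4) + (4)(1) + (4)(0) = 16 = 16 ✓
Check eq3: (-1)(4) + (1)(1) + (3)(0) = -3 = -3 ✓

x = 4, y = 1, z = 0


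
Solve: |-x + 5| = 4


An absolute value equation |expr| = 4 gives two cases:
Case 1: -x + 5 = 4
  -x = -1, so x = 1
Case 2: -x + 5 = -4
  -x = -9, so x = 9

x = 1, x = 9


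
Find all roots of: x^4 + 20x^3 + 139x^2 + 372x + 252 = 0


Let p(x) = x^4 + 20x^3 + 139x^2 + 372x + 252. By the rational root theorem (leading coefficient 1), any rational root is an integer divisor of 252: try ±1, ±2, ... in turn.
Test x = 1: value = 784 ≠ 0.
Test x = -1: value = 0 ✓, so (x + 1) is a factor.
Synthetic division by (x + 1): bring down 1; 1(-1) + 20 = 19; 19(-1) + 139 = 120; 120(-1) + 372 = 252; 252(-1) + 252 = 0 → quotient x^3 + 19x^2 + 120x + 252, remainder 0.
Continue with the quotient x^3 + 19x^2 + 120x + 252 (candidates must divide 252; re-test x = -1 first in case it repeats).
Test x = -1: value = 150 ≠ 0.
Test x = 2: value = 576 ≠ 0.
Test x = -2: value = 80 ≠ 0.
Test x = 3: value = 810 ≠ 0.
Test x = -3: value = 36 ≠ 0.
Test x = 4: value = 1100 ≠ 0.
Test x = -4: value = 12 ≠ 0.
Test x = 6: value = 1872 ≠ 0.
Test x = -6: value = 0 ✓, so (x + 6) is a factor.
Synthetic division by (x + 6): bring down 1; 1(-6) + 19 = 13; 13(-6) + 120 = 42; 42(-6) + 252 = 0 → quotient x^2 + 13x + 42, remainder 0.
Solve the quadratic x^2 + 13x + 42 = 0: discriminant = 13^2 - 4(1)(42) = 169 - 168 = 1.
sqrt(1) = 1, so x = (-13 ± 1)/2: x = -6 or x = -7.
Collecting all roots found:

x = -7, x = -6 (multiplicity 2), x = -1


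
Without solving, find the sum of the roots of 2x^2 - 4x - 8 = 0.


By Vieta's formulas for ax^2 + bx + c = 0:
  Sum of roots = -b/a
  Product of roots = c/a

Here a = 2, b = -4, c = -8
Sum = -(-4)/2 = 2
Product = -8/2 = -4

Sum = 2


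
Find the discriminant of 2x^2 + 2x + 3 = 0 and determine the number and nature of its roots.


For ax^2 + bx + c = 0, discriminant D = b^2 - 4ac
Here a = 2, b = 2, c = 3
D = (2)^2 - 4(2)(3) = 4 - 24 = -20

D = -20 < 0
The equation has no real roots (2 complex conjugate roots).

Discriminant = -20, no real roots (2 complex conjugate roots)


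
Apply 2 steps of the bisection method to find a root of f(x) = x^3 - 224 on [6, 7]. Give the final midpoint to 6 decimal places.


f(x) = x^3 - 224
f(6) = -8 < 0
f(7) = 119 > 0

Step 1: midpoint = (6.000000 + 7.000000)/2 = 6.500000
  f(6.500000) = 50.625000
  f(mid) > 0, so root is in [6.000000, 6.500000]

Step 2: midpoint = (6.000000 + 6.500000)/2 = 6.250000
  f(6.250000) = 20.140625
  f(mid) > 0, so root is in [6.000000, 6.250000]

midpoint = 6.250000


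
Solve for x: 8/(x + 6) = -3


Multiply both sides by (x + 6): 8 = -3(x + 6)
Distribute: 8 = -3x - 18
-3x = 8 + 18 = 26
x = -26/3

x = -26/3


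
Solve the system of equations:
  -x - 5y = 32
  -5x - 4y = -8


Using Cramer's rule:
Determinant D = (-1)(-4) - (-5)(-5) = 4 - 25 = -21
Dx = (32)(-4) - (-8)(-5) = -128 - 40 = -168
Dy = (-1)(-8) - (-5)(32) = 8 + 160 = 168
x = Dx/D = -168/-21 = 8
y = Dy/D = 168/-21 = -8

x = 8, y = -8


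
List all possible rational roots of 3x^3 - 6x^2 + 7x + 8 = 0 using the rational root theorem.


Rational root theorem: possible roots are ±p/q where:
  p divides the constant term (8): p ∈ {1, 2, 4, 8}
  q divides the leading coefficient (3): q ∈ {1, 3}

All possible rational roots: -8, -4, -8/3, -2, -4/3, -1, -2/3, -1/3, 1/3, 2/3, 1, 4/3, 2, 8/3, 4, 8

-8, -4, -8/3, -2, -4/3, -1, -2/3, -1/3, 1/3, 2/3, 1, 4/3, 2, 8/3, 4, 8


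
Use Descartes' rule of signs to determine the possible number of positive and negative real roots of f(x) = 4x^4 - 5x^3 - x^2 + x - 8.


Descartes' rule of signs:

For positive roots, count sign changes in f(x) = 4x^4 - 5x^3 - x^2 + x - 8:
Signs of coefficients: +, -, -, +, -
Number of sign changes: 3
Possible positive real roots: 3, 1

For negative roots, examine f(-x) = 4x^4 + 5x^3 - x^2 - x - 8:
Signs of coefficients: +, +, -, -, -
Number of sign changes: 1
Possible negative real roots: 1

Positive roots: 3 or 1; Negative roots: 1


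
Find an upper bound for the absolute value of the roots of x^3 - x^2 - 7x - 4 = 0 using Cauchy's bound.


Cauchy's bound: all roots r satisfy |r| <= 1 + max(|a_i/a_n|) for i = 0,...,n-1
where a_n is the leading coefficient.

Coefficients: [1, -1, -7, -4]
Leading coefficient a_n = 1
Ratios |a_i/a_n|: 1, 7, 4
Maximum ratio: 7
Cauchy's bound: |r| <= 1 + 7 = 8

Upper bound = 8


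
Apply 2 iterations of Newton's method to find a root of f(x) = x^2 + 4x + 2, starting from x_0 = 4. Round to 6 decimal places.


Newton's method: x_(n+1) = x_n - f(x_n)/f'(x_n)
f(x) = x^2 + 4x + 2
f'(x) = 2x + 4

Iteration 1:
  f(4.000000) = 34.000000
  f'(4.000000) = 12.000000
  x_1 = 4.000000 - (34.000000)/(12.000000) = 1.166667

Iteration 2:
  f(1.166667) = 8.027778
  f'(1.166667) = 6.333333
  x_2 = 1.166667 - (8.027778)/(6.333333) = -0.100877

x_2 = -0.100877


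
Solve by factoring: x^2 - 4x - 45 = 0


We need two numbers that multiply to -45 and add to -4.
Those numbers are -9 and 5 (since (-9) * 5 = -45 and (-9) + 5 = -4).
So x^2 - 4x - 45 = (x - 9)(x + 5) = 0
Setting each factor to zero: x = 9 or x = -5

x = -5, x = 9


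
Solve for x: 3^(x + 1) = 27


Express both sides with the same base.
27 = 3^3
Since the bases match, equate exponents: x + 1 = 3
So x = 3 - (1) = 2

x = 2


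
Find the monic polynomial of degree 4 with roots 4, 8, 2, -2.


A monic polynomial with roots 4, 8, 2, -2 is:
p(x) = (x - 4)(x - 8)(x - 2)(x + 2)
After multiplying by (x - 4): x - 4
After multiplying by (x - 8): x^2 - 12x + 32
After multiplying by (x - 2): x^3 - 14x^2 + 56x - 64
After multiplying by (x + 2): x^4 - 12x^3 + 28x^2 + 48x - 128

x^4 - 12x^3 + 28x^2 + 48x - 128


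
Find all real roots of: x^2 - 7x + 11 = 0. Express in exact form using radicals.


Using the quadratic formula: x = (-b ± sqrt(b^2 - 4ac)) / (2a)
Here a = 1, b = -7, c = 11
Discriminant = b^2 - 4ac = (-7)^2 - 4(1)(11) = 49 - 44 = 5
Since discriminant = 5 > 0, there are two real roots.
x = (7 ± sqrt(5)) / 2
Numerically: x ≈ 4.6180 or x ≈ 2.3820

x = (7 + sqrt(5)) / 2 or x = (7 - sqrt(5)) / 2


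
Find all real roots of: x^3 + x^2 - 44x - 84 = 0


Let p(x) = x^3 + x^2 - 44x - 84. By the rational root theorem (leading coefficient 1), any rational root is an integer divisor of 84: try ±1, ±2, ... in turn.
Test x = 1: value = -126 ≠ 0.
Test x = -1: value = -40 ≠ 0.
Test x = 2: value = -160 ≠ 0.
Test x = -2: value = 0 ✓, so (x + 2) is a factor.
Synthetic division by (x + 2): bring down 1; 1(-2) + 1 = -1; (-1)(-2) - 44 = -42; (-42)(-2) - 84 = 0 → quotient x^2 - x - 42, remainder 0.
Solve the quadratic x^2 - x - 42 = 0: discriminant = (-1)^2 - 4(1)(-42) = 1 + 168 = 169.
sqrt(169) = 13, so x = (1 ± 13)/2: x = 7 or x = -6.

x = -6, x = -2, x = 7


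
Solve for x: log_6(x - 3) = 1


Convert to exponential form: x - 3 = 6^1 = 6
x = 6 + 3 = 9
Check: log_6(9 - 3) = log_6(6) = log_6(6) = 1 ✓

x = 9


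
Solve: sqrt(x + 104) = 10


Square both sides: x + 104 = 10^2 = 100
x = 100 - 104 = -4
x = -4
Check: sqrt(1*(-4) + 104) = sqrt(100) = 10 ✓

x = -4


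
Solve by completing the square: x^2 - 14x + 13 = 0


Start: x^2 - 14x + 13 = 0
Move constant: x^2 - 14x = -13
Half of -14 is -7, squared is 49
Add 49 to both sides: x^2 - 14x + 49 = 36
(x - 7)^2 = 36
x - 7 = ±6
x = 7 + 6 = 13 or x = 7 - 6 = 1

x = 1, x = 13


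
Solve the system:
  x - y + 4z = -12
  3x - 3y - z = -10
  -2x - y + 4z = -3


Using Cramer's rule. Expand each determinant along the first row.
D  = 1*[(-3)*4 - (-1)*(-1)] - (-1)*[3*4 - (-1)*(-2)] + 4*[3*(-1) - (-3)*(-2)]
  = 1*(-13) - (-1)*(10) + 4*(-9) = -39
Dx = (-12)*[(-3)*4 - (-1)*(-1)] - (-1)*[(-10)*4 - (-1)*(-3)] + 4*[(-10)*(-1) - (-3)*(-3)]
  = (-12)*(-13) - (-1)*(-43) + 4*(1) = 117
Dy = 1*[(-10)*4 - (-1)*(-3)] - (-12)*[3*4 - (-1)*(-2)] + 4*[3*(-3) - (-10)*(-2)]
  = 1*(-43) - (-12)*(10) + 4*(-29) = -39
Dz = 1*[(-3)*(-3) - (-10)*(-1)] - (-1)*[3*(-3) - (-10)*(-2)] + (-12)*[3*(-1) - (-3)*(-2)]
  = 1*(-1) - (-1)*(-29) + (-12)*(-9) = 78
x = Dx/D = 117/-39 = -3, y = Dy/D = -39/-39 = 1, z = Dz/D = 78/-39 = -2
Check eq1: (1)(-3) + (-1)(1) + (4)(-2) = -12 = -12 ✓
Check eq2: (3)(-3) + (-3)(1) + (-1)(-2) = -10 = -10 ✓
Check eq3: (-2)(-3) + (-1)(1) + (4)(-2) = -3 = -3 ✓

x = -3, y = 1, z = -2


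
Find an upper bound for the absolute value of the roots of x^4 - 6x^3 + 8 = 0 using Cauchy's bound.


Cauchy's bound: all roots r satisfy |r| <= 1 + max(|a_i/a_n|) for i = 0,...,n-1
where a_n is the leading coefficient.

Coefficients: [1, -6, 0, 0, 8]
Leading coefficient a_n = 1
Ratios |a_i/a_n|: 6, 0, 0, 8
Maximum ratio: 8
Cauchy's bound: |r| <= 1 + 8 = 9

Upper bound = 9


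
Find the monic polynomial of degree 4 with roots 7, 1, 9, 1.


A monic polynomial with roots 7, 1, 9, 1 is:
p(x) = (x - 7)(x - 1)(x - 9)(x - 1)
After multiplying by (x - 7): x - 7
After multiplying by (x - 1): x^2 - 8x + 7
After multiplying by (x - 9): x^3 - 17x^2 + 79x - 63
After multiplying by (x - 1): x^4 - 18x^3 + 96x^2 - 142x + 63

x^4 - 18x^3 + 96x^2 - 142x + 63


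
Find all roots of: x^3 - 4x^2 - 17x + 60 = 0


Let p(x) = x^3 - 4x^2 - 17x + 60. By the rational root theorem (leading coefficient 1), any rational root is an integer divisor of 60: try ±1, ±2, ... in turn.
Test x = 1: value = 40 ≠ 0.
Test x = -1: value = 72 ≠ 0.
Test x = 2: value = 18 ≠ 0.
Test x = -2: value = 70 ≠ 0.
Test x = 3: value = 0 ✓, so (x - 3) is a factor.
Synthetic division by (x - 3): bring down 1; 1(3) - 4 = -1; (-1)(3) - 17 = -20; (-20)(3) + 60 = 0 → quotient x^2 - x - 20, remainder 0.
Solve the quadratic x^2 - x - 20 = 0: discriminant = (-1)^2 - 4(1)(-20) = 1 + 80 = 81.
sqrt(81) = 9, so x = (1 ± 9)/2: x = 5 or x = -4.
Collecting all roots found:

x = -4, x = 3, x = 5


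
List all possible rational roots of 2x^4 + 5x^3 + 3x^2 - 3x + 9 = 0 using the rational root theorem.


Rational root theorem: possible roots are ±p/q where:
  p divides the constant term (9): p ∈ {1, 3, 9}
  q divides the leading coefficient (2): q ∈ {1, 2}

All possible rational roots: -9, -9/2, -3, -3/2, -1, -1/2, 1/2, 1, 3/2, 3, 9/2, 9

-9, -9/2, -3, -3/2, -1, -1/2, 1/2, 1, 3/2, 3, 9/2, 9


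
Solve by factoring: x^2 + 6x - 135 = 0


We need two numbers that multiply to -135 and add to 6.
Those numbers are -9 and 15 (since (-9) * 15 = -135 and (-9) + 15 = 6).
So x^2 + 6x - 135 = (x - 9)(x + 15) = 0
Setting each factor to zero: x = 9 or x = -15

x = -15, x = 9


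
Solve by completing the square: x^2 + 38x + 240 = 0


Start: x^2 + 38x + 240 = 0
Move constant: x^2 + 38x = -240
Half of 38 is 19, squared is 361
Add 361 to both sides: x^2 + 38x + 361 = 121
(x + 19)^2 = 121
x + 19 = ±11
x = -19 + 11 = -8 or x = -19 - 11 = -30

x = -30, x = -8


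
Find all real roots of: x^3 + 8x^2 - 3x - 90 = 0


Let p(x) = x^3 + 8x^2 - 3x - 90. By the rational root theorem (leading coefficient 1), any rational root is an integer divisor of 90: try ±1, ±2, ... in turn.
Test x = 1: value = -84 ≠ 0.
Test x = -1: value = -80 ≠ 0.
Test x = 2: value = -56 ≠ 0.
Test x = -2: value = -60 ≠ 0.
Test x = 3: value = 0 ✓, so (x - 3) is a factor.
Synthetic division by (x - 3): bring down 1; 1(3) + 8 = 11; 11(3) - 3 = 30; 30(3) - 90 = 0 → quotient x^2 + 11x + 30, remainder 0.
Solve the quadratic x^2 + 11x + 30 = 0: discriminant = 11^2 - 4(1)(30) = 121 - 120 = 1.
sqrt(1) = 1, so x = (-11 ± 1)/2: x = -5 or x = -6.

x = -6, x = -5, x = 3


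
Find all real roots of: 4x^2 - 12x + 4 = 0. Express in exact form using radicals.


Using the quadratic formula: x = (-b ± sqrt(b^2 - 4ac)) / (2a)
Here a = 4, b = -12, c = 4
Discriminant = b^2 - 4ac = (-12)^2 - 4(4)(4) = 144 - 64 = 80
Since discriminant = 80 > 0, there are two real roots.
x = (12 ± 4*sqrt(5)) / 8
Simplifying: x = (3 ± sqrt(5)) / 2
Numerically: x ≈ 2.6180 or x ≈ 0.3820

x = (3 + sqrt(5)) / 2 or x = (3 - sqrt(5)) / 2


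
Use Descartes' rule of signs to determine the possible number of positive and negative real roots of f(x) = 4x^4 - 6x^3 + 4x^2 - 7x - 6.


Descartes' rule of signs:

For positive roots, count sign changes in f(x) = 4x^4 - 6x^3 + 4x^2 - 7x - 6:
Signs of coefficients: +, -, +, -, -
Number of sign changes: 3
Possible positive real roots: 3, 1

For negative roots, examine f(-x) = 4x^4 + 6x^3 + 4x^2 + 7x - 6:
Signs of coefficients: +, +, +, +, -
Number of sign changes: 1
Possible negative real roots: 1

Positive roots: 3 or 1; Negative roots: 1


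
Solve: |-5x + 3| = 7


An absolute value equation |expr| = 7 gives two cases:
Case 1: -5x + 3 = 7
  -5x = 4, so x = -4/5
Case 2: -5x + 3 = -7
  -5x = -10, so x = 2

x = -4/5, x = 2


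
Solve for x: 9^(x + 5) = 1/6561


Express both sides with the same base.
1/6561 = 9^(-4)
Since the bases match, equate exponents: x + 5 = -4
So x = -4 - (5) = -9

x = -9


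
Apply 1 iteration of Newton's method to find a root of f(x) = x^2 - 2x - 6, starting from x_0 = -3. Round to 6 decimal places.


Newton's method: x_(n+1) = x_n - f(x_n)/f'(x_n)
f(x) = x^2 - 2x - 6
f'(x) = 2x - 2

Iteration 1:
  f(-3.000000) = 9.000000
  f'(-3.000000) = -8.000000
  x_1 = -3.000000 - (9.000000)/(-8.000000) = -1.875000

x_1 = -1.875000


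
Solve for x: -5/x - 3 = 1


Subtract -3 from both sides: -5/x = 4
Multiply both sides by x: -5 = 4 * x
Divide by 4: x = -5/4

x = -5/4


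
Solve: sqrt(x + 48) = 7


Square both sides: x + 48 = 7^2 = 49
x = 49 - 48 = 1
x = 1
Check: sqrt(1*1 + 48) = sqrt(49) = 7 ✓

x = 1


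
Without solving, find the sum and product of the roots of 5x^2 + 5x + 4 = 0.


By Vieta's formulas for ax^2 + bx + c = 0:
  Sum of roots = -b/a
  Product of roots = c/a

Here a = 5, b = 5, c = 4
Sum = -(5)/5 = -1
Product = 4/5 = 4/5

Sum = -1, Product = 4/5


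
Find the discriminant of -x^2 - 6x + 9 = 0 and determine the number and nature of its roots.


For ax^2 + bx + c = 0, discriminant D = b^2 - 4ac
Here a = -1, b = -6, c = 9
D = (-6)^2 - 4(-1)(9) = 36 + 36 = 72

D = 72 > 0 but not a perfect square
The equation has 2 distinct real irrational roots.

Discriminant = 72, 2 distinct real irrational roots


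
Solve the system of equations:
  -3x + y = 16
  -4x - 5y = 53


Using Cramer's rule:
Determinant D = (-3)(-5) - (-4)(1) = 15 + 4 = 19
Dx = (16)(-5) - (53)(1) = -80 - 53 = -133
Dy = (-3)(53) - (-4)(16) = -159 + 64 = -95
x = Dx/D = -133/19 = -7
y = Dy/D = -95/19 = -5

x = -7, y = -5


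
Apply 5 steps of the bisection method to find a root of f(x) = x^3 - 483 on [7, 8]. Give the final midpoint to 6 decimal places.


f(x) = x^3 - 483
f(7) = -140 < 0
f(8) = 29 > 0

Step 1: midpoint = (7.000000 + 8.000000)/2 = 7.500000
  f(7.500000) = -61.125000
  f(mid) < 0, so root is in [7.500000, 8.000000]

Step 2: midpoint = (7.500000 + 8.000000)/2 = 7.750000
  f(7.750000) = -17.515625
  f(mid) < 0, so root is in [7.750000, 8.000000]

Step 3: midpoint = (7.750000 + 8.000000)/2 = 7.875000
  f(7.875000) = 5.373047
  f(mid) > 0, so root is in [7.750000, 7.875000]

Step 4: midpoint = (7.750000 + 7.875000)/2 = 7.812500
  f(7.812500) = -6.162842
  f(mid) < 0, so root is in [7.812500, 7.875000]

Step 5: midpoint = (7.812500 + 7.875000)/2 = 7.843750
  f(7.843750) = -0.417877
  f(mid) < 0, so root is in [7.843750, 7.875000]

midpoint = 7.843750


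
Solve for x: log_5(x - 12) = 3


Convert to exponential form: x - 12 = 5^3 = 125
x = 125 + 12 = 137
Check: log_5(137 - 12) = log_5(125) = log_5(125) = 3 ✓

x = 137


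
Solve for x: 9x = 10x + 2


Starting with: 9x = 10x + 2
Move all x terms to left: (9 - 10)x = 2 - 0
Simplify: -x = 2
Divide both sides by -1: x = -2

x = -2


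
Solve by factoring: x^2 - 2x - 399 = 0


We need two numbers that multiply to -399 and add to -2.
Those numbers are -21 and 19 (since (-21) * 19 = -399 and (-21) + 19 = -2).
So x^2 - 2x - 399 = (x - 21)(x + 19) = 0
Setting each factor to zero: x = 21 or x = -19

x = -19, x = 21


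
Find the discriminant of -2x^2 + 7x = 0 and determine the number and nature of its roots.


For ax^2 + bx + c = 0, discriminant D = b^2 - 4ac
Here a = -2, b = 7, c = 0
D = (7)^2 - 4(-2)(0) = 49 - 0 = 49

D = 49 > 0 and is a perfect square (sqrt = 7)
The equation has 2 distinct real rational roots.

Discriminant = 49, 2 distinct real rational roots


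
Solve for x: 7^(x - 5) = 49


Express both sides with the same base.
49 = 7^2
Since the bases match, equate exponents: x - 5 = 2
So x = 2 - (-5) = 7

x = 7


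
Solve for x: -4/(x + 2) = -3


Multiply both sides by (x + 2): -4 = -3(x + 2)
Distribute: -4 = -3x - 6
-3x = -4 + 6 = 2
x = -2/3

x = -2/3


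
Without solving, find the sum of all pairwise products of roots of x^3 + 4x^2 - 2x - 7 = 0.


By Vieta's formulas for x^3 + bx^2 + cx + d = 0:
  r1 + r2 + r3 = -b/a = -4
  r1*r2 + r1*r3 + r2*r3 = c/a = -2
  r1*r2*r3 = -d/a = 7


Sum of pairwise products = -2


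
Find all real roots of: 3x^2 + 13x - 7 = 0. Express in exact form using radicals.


Using the quadratic formula: x = (-b ± sqrt(b^2 - 4ac)) / (2a)
Here a = 3, b = 13, c = -7
Discriminant = b^2 - 4ac = 13^2 - 4(3)(-7) = 169 + 84 = 253
Since discriminant = 253 > 0, there are two real roots.
x = (-13 ± sqrt(253)) / 6
Numerically: x ≈ 0.4843 or x ≈ -4.8177

x = (-13 + sqrt(253)) / 6 or x = (-13 - sqrt(253)) / 6


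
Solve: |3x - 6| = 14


An absolute value equation |expr| = 14 gives two cases:
Case 1: 3x - 6 = 14
  3x = 20, so x = 20/3
Case 2: 3x - 6 = -14
  3x = -8, so x = -8/3

x = -8/3, x = 20/3


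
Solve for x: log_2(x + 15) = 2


Convert to exponential form: x + 15 = 2^2 = 4
x = 4 - 15 = -11
Check: log_2(-11 + 15) = log_2(4) = log_2(4) = 2 ✓

x = -11


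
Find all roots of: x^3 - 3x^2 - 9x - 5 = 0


Let p(x) = x^3 - 3x^2 - 9x - 5. By the rational root theorem (leading coefficient 1), any rational root is an integer divisor of 5: try ±1, ±2, ... in turn.
Test x = 1: value = -16 ≠ 0.
Test x = -1: value = 0 ✓, so (x + 1) is a factor.
Synthetic division by (x + 1): bring down 1; 1(-1) - 3 = -4; (-4)(-1) - 9 = -5; (-5)(-1) - 5 = 0 → quotient x^2 - 4x - 5, remainder 0.
Solve the quadratic x^2 - 4x - 5 = 0: discriminant = (-4)^2 - 4(1)(-5) = 16 + 20 = 36.
sqrt(36) = 6, so x = (4 ± 6)/2: x = 5 or x = -1.
Collecting all roots found:

x = -1 (multiplicity 2), x = 5


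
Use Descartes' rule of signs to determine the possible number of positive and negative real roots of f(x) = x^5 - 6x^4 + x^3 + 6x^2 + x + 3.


Descartes' rule of signs:

For positive roots, count sign changes in f(x) = x^5 - 6x^4 + x^3 + 6x^2 + x + 3:
Signs of coefficients: +, -, +, +, +, +
Number of sign changes: 2
Possible positive real roots: 2, 0

For negative roots, examine f(-x) = -x^5 - 6x^4 - x^3 + 6x^2 - x + 3:
Signs of coefficients: -, -, -, +, -, +
Number of sign changes: 3
Possible negative real roots: 3, 1

Positive roots: 2 or 0; Negative roots: 3 or 1


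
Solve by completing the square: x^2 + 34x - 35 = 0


Start: x^2 + 34x - 35 = 0
Move constant: x^2 + 34x = 35
Half of 34 is 17, squared is 289
Add 289 to both sides: x^2 + 34x + 289 = 324
(x + 17)^2 = 324
x + 17 = ±18
x = -17 + 18 = 1 or x = -17 - 18 = -35

x = -35, x = 1


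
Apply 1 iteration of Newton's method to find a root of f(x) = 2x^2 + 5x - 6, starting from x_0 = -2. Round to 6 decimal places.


Newton's method: x_(n+1) = x_n - f(x_n)/f'(x_n)
f(x) = 2x^2 + 5x - 6
f'(x) = 4x + 5

Iteration 1:
  f(-2.000000) = -8.000000
  f'(-2.000000) = -3.000000
  x_1 = -2.000000 - (-8.000000)/(-3.000000) = -4.666667

x_1 = -4.666667


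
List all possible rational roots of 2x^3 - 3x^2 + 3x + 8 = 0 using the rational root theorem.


Rational root theorem: possible roots are ±p/q where:
  p divides the constant term (8): p ∈ {1, 2, 4, 8}
  q divides the leading coefficient (2): q ∈ {1, 2}

All possible rational roots: -8, -4, -2, -1, -1/2, 1/2, 1, 2, 4, 8

-8, -4, -2, -1, -1/2, 1/2, 1, 2, 4, 8


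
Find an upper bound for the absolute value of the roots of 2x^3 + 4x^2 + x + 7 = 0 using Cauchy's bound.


Cauchy's bound: all roots r satisfy |r| <= 1 + max(|a_i/a_n|) for i = 0,...,n-1
where a_n is the leading coefficient.

Coefficients: [2, 4, 1, 7]
Leading coefficient a_n = 2
Ratios |a_i/a_n|: 2, 1/2, 7/2
Maximum ratio: 7/2
Cauchy's bound: |r| <= 1 + 7/2 = 9/2

Upper bound = 9/2


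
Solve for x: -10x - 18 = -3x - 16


Starting with: -10x - 18 = -3x - 16
Move all x terms to left: (-10 + 3)x = -16 + 18
Simplify: -7x = 2
Divide both sides by -7: x = -2/7

x = -2/7


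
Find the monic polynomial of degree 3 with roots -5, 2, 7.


A monic polynomial with roots -5, 2, 7 is:
p(x) = (x + 5)(x - 2)(x - 7)
After multiplying by (x + 5): x + 5
After multiplying by (x - 2): x^2 + 3x - 10
After multiplying by (x - 7): x^3 - 4x^2 - 31x + 70

x^3 - 4x^2 - 31x + 70


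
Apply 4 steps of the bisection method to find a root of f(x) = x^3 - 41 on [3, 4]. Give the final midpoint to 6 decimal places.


f(x) = x^3 - 41
f(3) = -14 < 0
f(4) = 23 > 0

Step 1: midpoint = (3.000000 + 4.000000)/2 = 3.500000
  f(3.500000) = 1.875000
  f(mid) > 0, so root is in [3.000000, 3.500000]

Step 2: midpoint = (3.000000 + 3.500000)/2 = 3.250000
  f(3.250000) = -6.671875
  f(mid) < 0, so root is in [3.250000, 3.500000]

Step 3: midpoint = (3.250000 + 3.500000)/2 = 3.375000
  f(3.375000) = -2.556641
  f(mid) < 0, so root is in [3.375000, 3.500000]

Step 4: midpoint = (3.375000 + 3.500000)/2 = 3.437500
  f(3.437500) = -0.381104
  f(mid) < 0, so root is in [3.437500, 3.500000]

midpoint = 3.437500


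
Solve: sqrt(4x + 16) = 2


Square both sides: 4x + 16 = 2^2 = 4
4x = 4 - 16 = -12
x = -3
Check: sqrt(4*(-3) + 16) = sqrt(4) = 2 ✓

x = -3


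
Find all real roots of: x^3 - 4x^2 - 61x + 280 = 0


Let p(x) = x^3 - 4x^2 - 61x + 280. By the rational root theorem (leading coefficient 1), any rational root is an integer divisor of 280: try ±1, ±2, ... in turn.
Test x = 1: value = 216 ≠ 0.
Test x = -1: value = 336 ≠ 0.
Test x = 2: value = 150 ≠ 0.
Test x = -2: value = 378 ≠ 0.
Test x = 4: value = 36 ≠ 0.
Test x = -4: value = 396 ≠ 0.
Test x = 5: value = 0 ✓, so (x - 5) is a factor.
Synthetic division by (x - 5): bring down 1; 1(5) - 4 = 1; 1(5) - 61 = -56; (-56)(5) + 280 = 0 → quotient x^2 + x - 56, remainder 0.
Solve the quadratic x^2 + x - 56 = 0: discriminant = 1^2 - 4(1)(-56) = 1 + 224 = 225.
sqrt(225) = 15, so x = (-1 ± 15)/2: x = 7 or x = -8.

x = -8, x = 5, x = 7


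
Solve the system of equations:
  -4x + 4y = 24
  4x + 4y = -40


Using Cramer's rule:
Determinant D = (-4)(4) - (4)(4) = -16 - 16 = -32
Dx = (24)(4) - (-40)(4) = 96 + 160 = 256
Dy = (-4)(-40) - (4)(24) = 160 - 96 = 64
x = Dx/D = 256/-32 = -8
y = Dy/D = 64/-32 = -2

x = -8, y = -2


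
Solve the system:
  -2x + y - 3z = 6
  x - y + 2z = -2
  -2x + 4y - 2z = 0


Using Cramer's rule. Expand each determinant along the first row.
D  = (-2)*[(-1)*(-2) - 2*4] - 1*[1*(-2) - 2*(-2)] + (-3)*[1*4 - (-1)*(-2)]
  = (-2)*(-6) - 1*(2) + (-3)*(2) = 4
Dx = 6*[(-1)*(-2) - 2*4] - 1*[(-2)*(-2) - 2*0] + (-3)*[(-2)*4 - (-1)*0]
  = 6*(-6) - 1*(4) + (-3)*(-8) = -16
Dy = (-2)*[(-2)*(-2) - 2*0] - 6*[1*(-2) - 2*(-2)] + (-3)*[1*0 - (-2)*(-2)]
  = (-2)*(4) - 6*(2) + (-3)*(-4) = -8
Dz = (-2)*[(-1)*0 - (-2)*4] - 1*[1*0 - (-2)*(-2)] + 6*[1*4 - (-1)*(-2)]
  = (-2)*(8) - 1*(-4) + 6*(2) = 0
x = Dx/D = -16/4 = -4, y = Dy/D = -8/4 = -2, z = Dz/D = 0/4 = 0
Check eq1: (-2)(-4) + (1)(-2) + (-3)(0) = 6 = 6 ✓
Check eq2: (1)(-4) + (-1)(-2) + (2)(0) = -2 = -2 ✓
Check eq3: (-2)(-4) + (4)(-2) + (-2)(0) = 0 = 0 ✓

x = -4, y = -2, z = 0


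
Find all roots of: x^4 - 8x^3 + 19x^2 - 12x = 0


The constant term is 0, so x = 0 is a root. Factor out x:
  x^3 - 8x^2 + 19x - 12 = 0
Let p(x) = x^3 - 8x^2 + 19x - 12. By the rational root theorem (leading coefficient 1), any rational root is an integer divisor of 12: try ±1, ±2, ... in turn.
Test x = 1: value = 0 ✓, so (x - 1) is a factor.
Synthetic division by (x - 1): bring down 1; 1(1) - 8 = -7; (-7)(1) + 19 = 12; 12(1) - 12 = 0 → quotient x^2 - 7x + 12, remainder 0.
Solve the quadratic x^2 - 7x + 12 = 0: discriminant = (-7)^2 - 4(1)(12) = 49 - 48 = 1.
sqrt(1) = 1, so x = (7 ± 1)/2: x = 4 or x = 3.
Collecting all roots found:

x = 0, x = 1, x = 3, x = 4


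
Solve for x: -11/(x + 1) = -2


Multiply both sides by (x + 1): -11 = -2(x + 1)
Distribute: -11 = -2x - 2
-2x = -11 + 2 = -9
x = 9/2

x = 9/2


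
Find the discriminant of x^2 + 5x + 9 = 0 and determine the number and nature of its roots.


For ax^2 + bx + c = 0, discriminant D = b^2 - 4ac
Here a = 1, b = 5, c = 9
D = (5)^2 - 4(1)(9) = 25 - 36 = -11

D = -11 < 0
The equation has no real roots (2 complex conjugate roots).

Discriminant = -11, no real roots (2 complex conjugate roots)


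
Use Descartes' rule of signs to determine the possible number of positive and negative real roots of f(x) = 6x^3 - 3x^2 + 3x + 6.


Descartes' rule of signs:

For positive roots, count sign changes in f(x) = 6x^3 - 3x^2 + 3x + 6:
Signs of coefficients: +, -, +, +
Number of sign changes: 2
Possible positive real roots: 2, 0

For negative roots, examine f(-x) = -6x^3 - 3x^2 - 3x + 6:
Signs of coefficients: -, -, -, +
Number of sign changes: 1
Possible negative real roots: 1

Positive roots: 2 or 0; Negative roots: 1


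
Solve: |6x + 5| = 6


An absolute value equation |expr| = 6 gives two cases:
Case 1: 6x + 5 = 6
  6x = 1, so x = 1/6
Case 2: 6x + 5 = -6
  6x = -11, so x = -11/6

x = -11/6, x = 1/6


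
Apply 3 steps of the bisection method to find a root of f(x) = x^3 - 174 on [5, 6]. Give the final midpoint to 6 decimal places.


f(x) = x^3 - 174
f(5) = -49 < 0
f(6) = 42 > 0

Step 1: midpoint = (5.000000 + 6.000000)/2 = 5.500000
  f(5.500000) = -7.625000
  f(mid) < 0, so root is in [5.500000, 6.000000]

Step 2: midpoint = (5.500000 + 6.000000)/2 = 5.750000
  f(5.750000) = 16.109375
  f(mid) > 0, so root is in [5.500000, 5.750000]

Step 3: midpoint = (5.500000 + 5.750000)/2 = 5.625000
  f(5.625000) = 3.978516
  f(mid) > 0, so root is in [5.500000, 5.625000]

midpoint = 5.625000


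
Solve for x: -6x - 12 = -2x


Starting with: -6x - 12 = -2x
Move all x terms to left: (-6 + 2)x = 0 + 12
Simplify: -4x = 12
Divide both sides by -4: x = -3

x = -3


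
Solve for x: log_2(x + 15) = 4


Convert to exponential form: x + 15 = 2^4 = 16
x = 16 - 15 = 1
Check: log_2(1 + 15) = log_2(16) = log_2(16) = 4 ✓

x = 1


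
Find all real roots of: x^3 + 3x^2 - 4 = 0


Let p(x) = x^3 + 3x^2 - 4. By the rational root theorem (leading coefficient 1), any rational root is an integer divisor of 4: try ±1, ±2, ... in turn.
Test x = 1: value = 0 ✓, so (x - 1) is a factor.
Synthetic division by (x - 1): bring down 1; 1(1) + 3 = 4; 4(1) + 0 = 4; 4(1) - 4 = 0 → quotient x^2 + 4x + 4, remainder 0.
Solve the quadratic x^2 + 4x + 4 = 0: discriminant = 4^2 - 4(1)(4) = 16 - 16 = 0.
Discriminant = 0, so a double root: x = -4/2 = -2.

x = -2 (multiplicity 2), x = 1


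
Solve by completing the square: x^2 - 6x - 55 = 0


Start: x^2 - 6x - 55 = 0
Move constant: x^2 - 6x = 55
Half of -6 is -3, squared is 9
Add 9 to both sides: x^2 - 6x + 9 = 64
(x - 3)^2 = 64
x - 3 = ±8
x = 3 + 8 = 11 or x = 3 - 8 = -5

x = -5, x = 11


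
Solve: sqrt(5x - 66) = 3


Square both sides: 5x - 66 = 3^2 = 9
5x = 9 + 66 = 75
x = 15
Check: sqrt(5*15 - 66) = sqrt(9) = 3 ✓

x = 15


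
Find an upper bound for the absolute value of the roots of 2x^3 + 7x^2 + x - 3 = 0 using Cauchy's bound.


Cauchy's bound: all roots r satisfy |r| <= 1 + max(|a_i/a_n|) for i = 0,...,n-1
where a_n is the leading coefficient.

Coefficients: [2, 7, 1, -3]
Leading coefficient a_n = 2
Ratios |a_i/a_n|: 7/2, 1/2, 3/2
Maximum ratio: 7/2
Cauchy's bound: |r| <= 1 + 7/2 = 9/2

Upper bound = 9/2


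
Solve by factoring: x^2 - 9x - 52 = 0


We need two numbers that multiply to -52 and add to -9.
Those numbers are 4 and -13 (since 4 * (-13) = -52 and 4 + (-13) = -9).
So x^2 - 9x - 52 = (x + 4)(x - 13) = 0
Setting each factor to zero: x = -4 or x = 13

x = -4, x = 13


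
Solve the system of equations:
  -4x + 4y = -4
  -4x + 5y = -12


Using Cramer's rule:
Determinant D = (-4)(5) - (-4)(4) = -20 + 16 = -4
Dx = (-4)(5) - (-12)(4) = -20 + 48 = 28
Dy = (-4)(-12) - (-4)(-4) = 48 - 16 = 32
x = Dx/D = 28/-4 = -7
y = Dy/D = 32/-4 = -8

x = -7, y = -8


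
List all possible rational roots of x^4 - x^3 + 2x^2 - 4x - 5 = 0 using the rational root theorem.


Rational root theorem: possible roots are ±p/q where:
  p divides the constant term (-5): p ∈ {1, 5}
  q divides the leading coefficient (1): q ∈ {1}

All possible rational roots: -5, -1, 1, 5

-5, -1, 1, 5


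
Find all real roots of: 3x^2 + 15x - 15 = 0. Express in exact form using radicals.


Using the quadratic formula: x = (-b ± sqrt(b^2 - 4ac)) / (2a)
Here a = 3, b = 15, c = -15
Discriminant = b^2 - 4ac = 15^2 - 4(3)(-15) = 225 + 180 = 405
Since discriminant = 405 > 0, there are two real roots.
x = (-15 ± 9*sqrt(5)) / 6
Simplifying: x = (-5 ± 3*sqrt(5)) / 2
Numerically: x ≈ 0.8541 or x ≈ -5.8541

x = (-5 + 3*sqrt(5)) / 2 or x = (-5 - 3*sqrt(5)) / 2


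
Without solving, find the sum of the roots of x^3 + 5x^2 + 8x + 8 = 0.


By Vieta's formulas for x^3 + bx^2 + cx + d = 0:
  r1 + r2 + r3 = -b/a = -5
  r1*r2 + r1*r3 + r2*r3 = c/a = 8
  r1*r2*r3 = -d/a = -8


Sum = -5


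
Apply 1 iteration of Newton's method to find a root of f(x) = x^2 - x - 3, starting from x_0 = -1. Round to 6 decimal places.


Newton's method: x_(n+1) = x_n - f(x_n)/f'(x_n)
f(x) = x^2 - x - 3
f'(x) = 2x - 1

Iteration 1:
  f(-1.000000) = -1.000000
  f'(-1.000000) = -3.000000
  x_1 = -1.000000 - (-1.000000)/(-3.000000) = -1.333333

x_1 = -1.333333


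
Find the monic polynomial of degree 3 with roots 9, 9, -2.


A monic polynomial with roots 9, 9, -2 is:
p(x) = (x - 9)(x - 9)(x + 2)
After multiplying by (x - 9): x - 9
After multiplying by (x - 9): x^2 - 18x + 81
After multiplying by (x + 2): x^3 - 16x^2 + 45x + 162

x^3 - 16x^2 + 45x + 162


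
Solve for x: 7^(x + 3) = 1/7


Express both sides with the same base.
1/7 = 7^(-1)
Since the bases match, equate exponents: x + 3 = -1
So x = -1 - (3) = -4

x = -4


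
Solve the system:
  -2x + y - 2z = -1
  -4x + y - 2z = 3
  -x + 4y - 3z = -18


Using Cramer's rule. Expand each determinant along the first row.
D  = (-2)*[1*(-3) - (-2)*4] - 1*[(-4)*(-3) - (-2)*(-1)] + (-2)*[(-4)*4 - 1*(-1)]
  = (-2)*(5) - 1*(10) + (-2)*(-15) = 10
Dx = (-1)*[1*(-3) - (-2)*4] - 1*[3*(-3) - (-2)*(-18)] + (-2)*[3*4 - 1*(-18)]
  = (-1)*(5) - 1*(-45) + (-2)*(30) = -20
Dy = (-2)*[3*(-3) - (-2)*(-18)] - (-1)*[(-4)*(-3) - (-2)*(-1)] + (-2)*[(-4)*(-18) - 3*(-1)]
  = (-2)*(-45) - (-1)*(10) + (-2)*(75) = -50
Dz = (-2)*[1*(-18) - 3*4] - 1*[(-4)*(-18) - 3*(-1)] + (-1)*[(-4)*4 - 1*(-1)]
  = (-2)*(-30) - 1*(75) + (-1)*(-15) = 0
x = Dx/D = -20/10 = -2, y = Dy/D = -50/10 = -5, z = Dz/D = 0/10 = 0
Check eq1: (-2)(-2) + (1)(-5) + (-2)(0) = -1 = -1 ✓
Check eq2: (-4)(-2) + (1)(-5) + (-2)(0) = 3 = 3 ✓
Check eq3: (-1)(-2) + (4)(-5) + (-3)(0) = -18 = -18 ✓

x = -2, y = -5, z = 0


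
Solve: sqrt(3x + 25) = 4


Square both sides: 3x + 25 = 4^2 = 16
3x = 16 - 25 = -9
x = -3
Check: sqrt(3*(-3) + 25) = sqrt(16) = 4 ✓

x = -3


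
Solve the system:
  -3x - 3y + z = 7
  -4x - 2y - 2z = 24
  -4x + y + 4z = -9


Using Cramer's rule. Expand each determinant along the first row.
D  = (-3)*[(-2)*4 - (-2)*1] - (-3)*[(-4)*4 - (-2)*(-4)] + 1*[(-4)*1 - (-2)*(-4)]
  = (-3)*(-6) - (-3)*(-24) + 1*(-12) = -66
Dx = 7*[(-2)*4 - (-2)*1] - (-3)*[24*4 - (-2)*(-9)] + 1*[24*1 - (-2)*(-9)]
  = 7*(-6) - (-3)*(78) + 1*(6) = 198
Dy = (-3)*[24*4 - (-2)*(-9)] - 7*[(-4)*4 - (-2)*(-4)] + 1*[(-4)*(-9) - 24*(-4)]
  = (-3)*(78) - 7*(-24) + 1*(132) = 66
Dz = (-3)*[(-2)*(-9) - 24*1] - (-3)*[(-4)*(-9) - 24*(-4)] + 7*[(-4)*1 - (-2)*(-4)]
  = (-3)*(-6) - (-3)*(132) + 7*(-12) = 330
x = Dx/D = 198/-66 = -3, y = Dy/D = 66/-66 = -1, z = Dz/D = 330/-66 = -5
Check eq1: (-3)(-3) + (-3)(-1) + (1)(-5) = 7 = 7 ✓
Check eq2: (-4)(-3) + (-2)(-1) + (-2)(-5) = 24 = 24 ✓
Check eq3: (-4)(-3) + (1)(-1) + (4)(-5) = -9 = -9 ✓

x = -3, y = -1, z = -5


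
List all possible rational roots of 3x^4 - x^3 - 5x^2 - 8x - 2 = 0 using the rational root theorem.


Rational root theorem: possible roots are ±p/q where:
  p divides the constant term (-2): p ∈ {1, 2}
  q divides the leading coefficient (3): q ∈ {1, 3}

All possible rational roots: -2, -1, -2/3, -1/3, 1/3, 2/3, 1, 2

-2, -1, -2/3, -1/3, 1/3, 2/3, 1, 2
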